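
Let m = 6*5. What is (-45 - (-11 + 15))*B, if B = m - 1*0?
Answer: -1470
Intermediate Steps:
m = 30
B = 30 (B = 30 - 1*0 = 30 + 0 = 30)
(-45 - (-11 + 15))*B = (-45 - (-11 + 15))*30 = (-45 - 1*4)*30 = (-45 - 4)*30 = -49*30 = -1470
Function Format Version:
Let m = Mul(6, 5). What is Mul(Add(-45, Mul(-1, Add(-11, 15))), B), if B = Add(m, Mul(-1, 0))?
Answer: -1470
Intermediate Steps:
m = 30
B = 30 (B = Add(30, Mul(-1, 0)) = Add(30, 0) = 30)
Mul(Add(-45, Mul(-1, Add(-11, 15))), B) = Mul(Add(-45, Mul(-1, Add(-11, 15))), 30) = Mul(Add(-45, Mul(-1, 4)), 30) = Mul(Add(-45, -4), 30) = Mul(-49, 30) = -1470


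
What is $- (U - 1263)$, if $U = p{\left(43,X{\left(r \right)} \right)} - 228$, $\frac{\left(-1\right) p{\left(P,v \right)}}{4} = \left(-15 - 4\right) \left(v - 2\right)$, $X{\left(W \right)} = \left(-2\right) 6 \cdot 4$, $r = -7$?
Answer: $5291$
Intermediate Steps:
$X{\left(W \right)} = -48$ ($X{\left(W \right)} = \left(-12\right) 4 = -48$)
$p{\left(P,v \right)} = -152 + 76 v$ ($p{\left(P,v \right)} = - 4 \left(-15 - 4\right) \left(v - 2\right) = - 4 \left(- 19 \left(-2 + v\right)\right) = - 4 \left(38 - 19 v\right) = -152 + 76 v$)
$U = -4028$ ($U = \left(-152 + 76 \left(-48\right)\right) - 228 = \left(-152 - 3648\right) - 228 = -3800 - 228 = -4028$)
$- (U - 1263) = - (-4028 - 1263) = \left(-1\right) \left(-5291\right) = 5291$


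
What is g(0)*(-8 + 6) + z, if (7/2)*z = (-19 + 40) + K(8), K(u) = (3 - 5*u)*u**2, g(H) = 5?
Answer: -4764/7 ≈ -680.57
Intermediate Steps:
K(u) = u**2*(3 - 5*u)
z = -4694/7 (z = 2*((-19 + 40) + 8**2*(3 - 5*8))/7 = 2*(21 + 64*(3 - 40))/7 = 2*(21 + 64*(-37))/7 = 2*(21 - 2368)/7 = (2/7)*(-2347) = -4694/7 ≈ -670.57)
g(0)*(-8 + 6) + z = 5*(-8 + 6) - 4694/7 = 5*(-2) - 4694/7 = -10 - 4694/7 = -4764/7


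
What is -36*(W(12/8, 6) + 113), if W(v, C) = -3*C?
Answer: -3420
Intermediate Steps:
-36*(W(12/8, 6) + 113) = -36*(-3*6 + 113) = -36*(-18 + 113) = -36*95 = -3420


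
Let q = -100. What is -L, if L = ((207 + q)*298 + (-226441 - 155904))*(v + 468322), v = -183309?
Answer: 99885370967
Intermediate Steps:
L = -99885370967 (L = ((207 - 100)*298 + (-226441 - 155904))*(-183309 + 468322) = (107*298 - 382345)*285013 = (31886 - 382345)*285013 = -350459*285013 = -99885370967)
-L = -1*(-99885370967) = 99885370967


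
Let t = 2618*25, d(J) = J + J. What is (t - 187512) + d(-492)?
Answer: -123046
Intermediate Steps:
d(J) = 2*J
t = 65450
(t - 187512) + d(-492) = (65450 - 187512) + 2*(-492) = -122062 - 984 = -123046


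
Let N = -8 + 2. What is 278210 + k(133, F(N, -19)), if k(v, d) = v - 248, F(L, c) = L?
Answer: 278095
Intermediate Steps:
N = -6
k(v, d) = -248 + v
278210 + k(133, F(N, -19)) = 278210 + (-248 + 133) = 278210 - 115 = 278095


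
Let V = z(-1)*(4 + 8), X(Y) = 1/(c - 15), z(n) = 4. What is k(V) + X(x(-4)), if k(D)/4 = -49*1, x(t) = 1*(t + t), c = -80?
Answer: -18621/95 ≈ -196.01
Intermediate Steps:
x(t) = 2*t (x(t) = 1*(2*t) = 2*t)
X(Y) = -1/95 (X(Y) = 1/(-80 - 15) = 1/(-95) = -1/95)
V = 48 (V = 4*(4 + 8) = 4*12 = 48)
k(D) = -196 (k(D) = 4*(-49*1) = 4*(-49) = -196)
k(V) + X(x(-4)) = -196 - 1/95 = -18621/95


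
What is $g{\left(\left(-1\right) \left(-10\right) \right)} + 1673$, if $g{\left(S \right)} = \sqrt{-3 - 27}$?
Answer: $1673 + i \sqrt{30} \approx 1673.0 + 5.4772 i$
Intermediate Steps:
$g{\left(S \right)} = i \sqrt{30}$ ($g{\left(S \right)} = \sqrt{-30} = i \sqrt{30}$)
$g{\left(\left(-1\right) \left(-10\right) \right)} + 1673 = i \sqrt{30} + 1673 = 1673 + i \sqrt{30}$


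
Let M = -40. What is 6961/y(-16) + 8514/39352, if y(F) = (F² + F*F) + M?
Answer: 34743485/2321768 ≈ 14.964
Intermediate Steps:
y(F) = -40 + 2*F² (y(F) = (F² + F*F) - 40 = (F² + F²) - 40 = 2*F² - 40 = -40 + 2*F²)
6961/y(-16) + 8514/39352 = 6961/(-40 + 2*(-16)²) + 8514/39352 = 6961/(-40 + 2*256) + 8514*(1/39352) = 6961/(-40 + 512) + 4257/19676 = 6961/472 + 4257/19676 = 34743485/2321768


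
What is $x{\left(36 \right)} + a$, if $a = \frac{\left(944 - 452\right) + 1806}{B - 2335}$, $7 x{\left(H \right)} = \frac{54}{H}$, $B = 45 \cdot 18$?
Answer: $- \frac{27597}{21350} \approx -1.2926$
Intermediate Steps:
$B = 810$
$x{\left(H \right)} = \frac{54}{7 H}$ ($x{\left(H \right)} = \frac{54 \frac{1}{H}}{7} = \frac{54}{7 H}$)
$a = - \frac{2298}{1525}$ ($a = \frac{\left(944 - 452\right) + 1806}{810 - 2335} = \frac{492 + 1806}{-1525} = 2298 \left(- \frac{1}{1525}\right) = - \frac{2298}{1525} \approx -1.5069$)
$x{\left(36 \right)} + a = \frac{54}{7 \cdot 36} - \frac{2298}{1525} = \frac{54}{7} \cdot \frac{1}{36} - \frac{2298}{1525} = \frac{3}{14} - \frac{2298}{1525} = - \frac{27597}{21350}$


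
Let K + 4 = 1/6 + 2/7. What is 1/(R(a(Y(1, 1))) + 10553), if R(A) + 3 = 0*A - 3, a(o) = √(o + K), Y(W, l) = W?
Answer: 1/10547 ≈ 9.4814e-5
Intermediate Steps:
K = -149/42 (K = -4 + (1/6 + 2/7) = -4 + (1*(⅙) + 2*(⅐)) = -4 + (⅙ + 2/7) = -4 + 19/42 = -149/42 ≈ -3.5476)
a(o) = √(-149/42 + o) (a(o) = √(o - 149/42) = √(-149/42 + o))
R(A) = -6 (R(A) = -3 + (0*A - 3) = -3 + (0 - 3) = -3 - 3 = -6)
1/(R(a(Y(1, 1))) + 10553) = 1/(-6 + 10553) = 1/10547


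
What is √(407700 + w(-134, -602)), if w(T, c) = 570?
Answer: √408270 ≈ 638.96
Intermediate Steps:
√(407700 + w(-134, -602)) = √(407700 + 570) = √408270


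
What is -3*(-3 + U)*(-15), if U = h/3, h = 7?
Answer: -30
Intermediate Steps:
U = 7/3 ≈ 2.3333
-3*(-3 + U)*(-15) = -3*(-3 + 7/3)*(-15) = -3*(-2/3)*(-15) = 2*(-15) = -30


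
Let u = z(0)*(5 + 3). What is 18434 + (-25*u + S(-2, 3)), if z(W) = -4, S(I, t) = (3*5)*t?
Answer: 19279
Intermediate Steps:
S(I, t) = 15*t
u = -32 (u = -4*(5 + 3) = -4*8 = -32)
18434 + (-25*u + S(-2, 3)) = 18434 + (-25*(-32) + 15*3) = 18434 + (800 + 45) = 18434 + 845 = 19279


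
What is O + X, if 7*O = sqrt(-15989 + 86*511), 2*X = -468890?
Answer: -234445 + sqrt(27957)/7 ≈ -2.3442e+5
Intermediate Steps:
X = -234445 (X = (1/2)*(-468890) = -234445)
O = sqrt(27957)/7 (O = sqrt(-15989 + 86*511)/7 = sqrt(-15989 + 43946)/7 = sqrt(27957)/7 ≈ 23.886)
O + X = sqrt(27957)/7 - 234445 = -234445 + sqrt(27957)/7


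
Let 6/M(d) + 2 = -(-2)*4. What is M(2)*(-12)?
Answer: -12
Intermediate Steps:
M(d) = 1 (M(d) = 6/(-2 - (-2)*4) = 6/(-2 - 1*(-8)) = 6/(-2 + 8) = 6/6 = 6*(⅙) = 1)
M(2)*(-12) = 1*(-12) = -12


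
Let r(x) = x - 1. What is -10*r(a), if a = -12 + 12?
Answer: 10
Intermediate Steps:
a = 0
r(x) = -1 + x
-10*r(a) = -10*(-1 + 0) = -10*(-1) = 10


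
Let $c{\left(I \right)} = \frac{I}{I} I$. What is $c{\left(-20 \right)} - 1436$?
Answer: $-1456$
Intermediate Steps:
$c{\left(I \right)} = I$ ($c{\left(I \right)} = 1 I = I$)
$c{\left(-20 \right)} - 1436 = -20 - 1436 = -1456$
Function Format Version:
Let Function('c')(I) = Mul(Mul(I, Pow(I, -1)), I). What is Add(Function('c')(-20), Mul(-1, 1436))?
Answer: -1456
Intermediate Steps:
Function('c')(I) = I (Function('c')(I) = Mul(1, I) = I)
Add(Function('c')(-20), Mul(-1, 1436)) = Add(-20, Mul(-1, 1436)) = Add(-20, -1436) = -1456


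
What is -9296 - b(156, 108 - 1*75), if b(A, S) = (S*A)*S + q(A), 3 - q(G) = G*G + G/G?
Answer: -154846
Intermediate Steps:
q(G) = 2 - G**2 (q(G) = 3 - (G*G + G/G) = 3 - (G**2 + 1) = 3 - (1 + G**2) = 3 + (-1 - G**2) = 2 - G**2)
b(A, S) = 2 - A**2 + A*S**2 (b(A, S) = (S*A)*S + (2 - A**2) = (A*S)*S + (2 - A**2) = A*S**2 + (2 - A**2) = 2 - A**2 + A*S**2)
-9296 - b(156, 108 - 1*75) = -9296 - (2 - 1*156**2 + 156*(108 - 1*75)**2) = -9296 - (2 - 1*24336 + 156*(108 - 75)**2) = -9296 - (2 - 24336 + 156*33**2) = -9296 - (2 - 24336 + 156*1089) = -9296 - (2 - 24336 + 169884) = -9296 - 1*145550 = -9296 - 145550 = -154846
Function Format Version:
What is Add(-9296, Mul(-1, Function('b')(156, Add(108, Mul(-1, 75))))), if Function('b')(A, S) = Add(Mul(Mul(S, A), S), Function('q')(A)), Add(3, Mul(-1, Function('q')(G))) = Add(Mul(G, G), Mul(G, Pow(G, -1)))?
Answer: -154846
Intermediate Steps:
Function('q')(G) = Add(2, Mul(-1, Pow(G, 2))) (Function('q')(G) = Add(3, Mul(-1, Add(Mul(G, G), Mul(G, Pow(G, -1))))) = Add(3, Mul(-1, Add(Pow(G, 2), 1))) = Add(3, Mul(-1, Add(1, Pow(G, 2)))) = Add(3, Add(-1, Mul(-1, Pow(G, 2)))) = Add(2, Mul(-1, Pow(G, 2))))
Function('b')(A, S) = Add(2, Mul(-1, Pow(A, 2)), Mul(A, Pow(S, 2))) (Function('b')(A, S) = Add(Mul(Mul(S, A), S), Add(2, Mul(-1, Pow(A, 2)))) = Add(Mul(Mul(A, S), S), Add(2, Mul(-1, Pow(A, 2)))) = Add(Mul(A, Pow(S, 2)), Add(2, Mul(-1, Pow(A, 2)))) = Add(2, Mul(-1, Pow(A, 2)), Mul(A, Pow(S, 2))))
Add(-9296, Mul(-1, Function('b')(156, Add(108, Mul(-1, 75))))) = Add(-9296, Mul(-1, Add(2, Mul(-1, Pow(156, 2)), Mul(156, Pow(Add(108, Mul(-1, 75)), 2))))) = Add(-9296, Mul(-1, Add(2, Mul(-1, 24336), Mul(156, Pow(Add(108, -75), 2))))) = Add(-9296, Mul(-1, Add(2, -24336, Mul(156, Pow(33, 2))))) = Add(-9296, Mul(-1, Add(2, -24336, Mul(156, 1089)))) = Add(-9296, Mul(-1, Add(2, -24336, 169884))) = Add(-9296, Mul(-1, 145550)) = Add(-9296, -145550) = -154846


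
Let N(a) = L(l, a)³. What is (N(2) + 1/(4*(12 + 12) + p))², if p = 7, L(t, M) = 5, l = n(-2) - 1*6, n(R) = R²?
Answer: 165791376/10609 ≈ 15627.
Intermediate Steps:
l = -2 (l = (-2)² - 1*6 = 4 - 6 = -2)
N(a) = 125 (N(a) = 5³ = 125)
(N(2) + 1/(4*(12 + 12) + p))² = (125 + 1/(4*(12 + 12) + 7))² = (125 + 1/(4*24 + 7))² = (125 + 1/(96 + 7))² = (125 + 1/103)² = (12876/103)² = 165791376/10609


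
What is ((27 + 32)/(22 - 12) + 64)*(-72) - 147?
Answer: -25899/5 ≈ -5179.8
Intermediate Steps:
((27 + 32)/(22 - 12) + 64)*(-72) - 147 = (59/10 + 64)*(-72) - 147 = (699/10)*(-72) - 147 = -25164/5 - 147 = -25899/5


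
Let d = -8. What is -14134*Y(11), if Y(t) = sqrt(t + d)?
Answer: -14134*sqrt(3) ≈ -24481.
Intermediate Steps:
Y(t) = sqrt(-8 + t) (Y(t) = sqrt(t - 8) = sqrt(-8 + t))
-14134*Y(11) = -14134*sqrt(-8 + 11) = -14134*sqrt(3)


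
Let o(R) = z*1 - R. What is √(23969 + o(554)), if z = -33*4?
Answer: 3*√2587 ≈ 152.59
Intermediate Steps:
z = -132
o(R) = -132 - R (o(R) = -132*1 - R = -132 - R)
√(23969 + o(554)) = √(23969 + (-132 - 1*554)) = √(23969 + (-132 - 554)) = √(23969 - 686) = √23283 = 3*√2587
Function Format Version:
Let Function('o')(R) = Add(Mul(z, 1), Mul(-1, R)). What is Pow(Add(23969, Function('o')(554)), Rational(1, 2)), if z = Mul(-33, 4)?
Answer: Mul(3, Pow(2587, Rational(1, 2))) ≈ 152.59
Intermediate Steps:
z = -132
Function('o')(R) = Add(-132, Mul(-1, R)) (Function('o')(R) = Add(Mul(-132, 1), Mul(-1, R)) = Add(-132, Mul(-1, R)))
Pow(Add(23969, Function('o')(554)), Rational(1, 2)) = Pow(Add(23969, Add(-132, Mul(-1, 554))), Rational(1, 2)) = Pow(Add(23969, Add(-132, -554)), Rational(1, 2)) = Pow(Add(23969, -686), Rational(1, 2)) = Pow(23283, Rational(1, 2)) = Mul(3, Pow(2587, Rational(1, 2)))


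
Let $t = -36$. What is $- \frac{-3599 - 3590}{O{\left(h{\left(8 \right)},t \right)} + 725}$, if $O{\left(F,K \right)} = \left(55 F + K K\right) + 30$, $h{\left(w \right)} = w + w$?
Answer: $\frac{7189}{2931} \approx 2.4527$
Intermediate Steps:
$h{\left(w \right)} = 2 w$
$O{\left(F,K \right)} = 30 + K^{2} + 55 F$ ($O{\left(F,K \right)} = \left(55 F + K^{2}\right) + 30 = \left(K^{2} + 55 F\right) + 30 = 30 + K^{2} + 55 F$)
$- \frac{-3599 - 3590}{O{\left(h{\left(8 \right)},t \right)} + 725} = - \frac{-3599 - 3590}{\left(30 + \left(-36\right)^{2} + 55 \cdot 2 \cdot 8\right) + 725} = - \frac{-7189}{\left(30 + 1296 + 55 \cdot 16\right) + 725} = - \frac{-7189}{\left(30 + 1296 + 880\right) + 725} = - \frac{-7189}{2206 + 725} = - \frac{-7189}{2931} = \left(-1\right) \left(- \frac{7189}{2931}\right) = \frac{7189}{2931}$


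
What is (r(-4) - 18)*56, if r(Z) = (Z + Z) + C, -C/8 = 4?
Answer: -3248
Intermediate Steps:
C = -32 (C = -8*4 = -32)
r(Z) = -32 + 2*Z (r(Z) = (Z + Z) - 32 = 2*Z - 32 = -32 + 2*Z)
(r(-4) - 18)*56 = ((-32 + 2*(-4)) - 18)*56 = ((-32 - 8) - 18)*56 = (-40 - 18)*56 = -58*56 = -3248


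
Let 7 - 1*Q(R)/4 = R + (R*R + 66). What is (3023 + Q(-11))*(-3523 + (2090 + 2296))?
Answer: 2025461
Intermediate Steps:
Q(R) = -236 - 4*R - 4*R**2 (Q(R) = 28 - 4*(R + (R*R + 66)) = 28 - 4*(R + (R**2 + 66)) = 28 - 4*(R + (66 + R**2)) = 28 - 4*(66 + R + R**2) = 28 + (-264 - 4*R - 4*R**2) = -236 - 4*R - 4*R**2)
(3023 + Q(-11))*(-3523 + (2090 + 2296)) = (3023 + (-236 - 4*(-11) - 4*(-11)**2))*(-3523 + (2090 + 2296)) = (3023 + (-236 + 44 - 4*121))*(-3523 + 4386) = (3023 + (-236 + 44 - 484))*863 = (3023 - 676)*863 = 2347*863 = 2025461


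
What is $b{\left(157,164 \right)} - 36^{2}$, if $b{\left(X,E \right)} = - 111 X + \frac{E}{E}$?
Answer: $-18722$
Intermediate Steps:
$b{\left(X,E \right)} = 1 - 111 X$ ($b{\left(X,E \right)} = - 111 X + 1 = 1 - 111 X$)
$b{\left(157,164 \right)} - 36^{2} = \left(1 - 17427\right) - 36^{2} = \left(1 - 17427\right) - 1296 = -17426 - 1296 = -18722$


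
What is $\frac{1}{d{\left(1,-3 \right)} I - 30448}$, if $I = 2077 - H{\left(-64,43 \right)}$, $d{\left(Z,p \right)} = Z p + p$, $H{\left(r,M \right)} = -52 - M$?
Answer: $- \frac{1}{43480} \approx -2.2999 \cdot 10^{-5}$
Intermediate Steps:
$d{\left(Z,p \right)} = p + Z p$
$I = 2172$ ($I = 2077 - \left(-52 - 43\right) = 2077 - -95 = 2077 + 95 = 2172$)
$\frac{1}{d{\left(1,-3 \right)} I - 30448} = \frac{1}{- 3 \left(1 + 1\right) 2172 - 30448} = \frac{1}{\left(-3\right) 2 \cdot 2172 - 30448} = \frac{1}{\left(-6\right) 2172 - 30448} = \frac{1}{-13032 - 30448} = \frac{1}{-43480} = - \frac{1}{43480}$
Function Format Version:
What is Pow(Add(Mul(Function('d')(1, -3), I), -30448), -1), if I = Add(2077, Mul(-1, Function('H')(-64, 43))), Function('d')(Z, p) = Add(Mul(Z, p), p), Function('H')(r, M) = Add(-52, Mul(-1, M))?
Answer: Rational(-1, 43480) ≈ -2.2999e-5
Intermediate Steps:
Function('d')(Z, p) = Add(p, Mul(Z, p))
I = 2172 (I = Add(2077, Mul(-1, Add(-52, Mul(-1, 43)))) = Add(2077, Mul(-1, Add(-52, -43))) = Add(2077, Mul(-1, -95)) = Add(2077, 95) = 2172)
Pow(Add(Mul(Function('d')(1, -3), I), -30448), -1) = Pow(Add(Mul(Mul(-3, Add(1, 1)), 2172), -30448), -1) = Pow(Add(Mul(Mul(-3, 2), 2172), -30448), -1) = Pow(Add(Mul(-6, 2172), -30448), -1) = Pow(Add(-13032, -30448), -1) = Pow(-43480, -1) = Rational(-1, 43480)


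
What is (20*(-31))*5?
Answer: -3100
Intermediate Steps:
(20*(-31))*5 = -620*5 = -3100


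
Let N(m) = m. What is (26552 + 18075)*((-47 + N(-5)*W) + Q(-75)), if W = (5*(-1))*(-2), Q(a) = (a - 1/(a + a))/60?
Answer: -39461380123/9000 ≈ -4.3846e+6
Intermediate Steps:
Q(a) = -1/(120*a) + a/60 (Q(a) = (a - 1/(2*a))*(1/60) = -1/(120*a) + a/60)
W = 10 (W = -5*(-2) = 10)
(26552 + 18075)*((-47 + N(-5)*W) + Q(-75)) = (26552 + 18075)*((-47 - 5*10) + (-1/120/(-75) + (1/60)*(-75))) = 44627*((-47 - 50) + (-1/120*(-1/75) - 5/4)) = 44627*(-97 + (1/9000 - 5/4)) = 44627*(-97 - 11249/9000) = 44627*(-884249/9000) = -39461380123/9000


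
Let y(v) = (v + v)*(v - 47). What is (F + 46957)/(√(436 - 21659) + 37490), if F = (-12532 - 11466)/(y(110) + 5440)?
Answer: 1698758318199/1356328076695 - 453123051*I*√21223/13563280766950 ≈ 1.2525 - 0.0048669*I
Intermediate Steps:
y(v) = 2*v*(-47 + v) (y(v) = (2*v)*(-47 + v) = 2*v*(-47 + v))
F = -11999/9650 (F = (-12532 - 11466)/(2*110*(-47 + 110) + 5440) = -23998/(2*110*63 + 5440) = -23998/(13860 + 5440) = -23998/19300 = -23998*1/19300 = -11999/9650 ≈ -1.2434)
(F + 46957)/(√(436 - 21659) + 37490) = (-11999/9650 + 46957)/(√(436 - 21659) + 37490) = 453123051/(9650*(√(-21223) + 37490)) = 453123051/(9650*(I*√21223 + 37490)) = 453123051/(9650*(37490 + I*√21223))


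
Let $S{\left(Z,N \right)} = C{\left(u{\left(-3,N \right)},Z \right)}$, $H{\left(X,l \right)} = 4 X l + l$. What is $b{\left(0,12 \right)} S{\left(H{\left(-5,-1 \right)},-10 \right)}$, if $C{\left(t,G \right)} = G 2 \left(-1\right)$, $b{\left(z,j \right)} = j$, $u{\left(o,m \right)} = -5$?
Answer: $-456$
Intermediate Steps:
$H{\left(X,l \right)} = l + 4 X l$ ($H{\left(X,l \right)} = 4 X l + l = l + 4 X l$)
$C{\left(t,G \right)} = - 2 G$ ($C{\left(t,G \right)} = 2 G \left(-1\right) = - 2 G$)
$S{\left(Z,N \right)} = - 2 Z$
$b{\left(0,12 \right)} S{\left(H{\left(-5,-1 \right)},-10 \right)} = 12 \left(- 2 \left(- (1 + 4 \left(-5\right))\right)\right) = 12 \left(- 2 \left(- (1 - 20)\right)\right) = 12 \left(- 2 \left(\left(-1\right) \left(-19\right)\right)\right) = 12 \left(\left(-2\right) 19\right) = 12 \left(-38\right) = -456$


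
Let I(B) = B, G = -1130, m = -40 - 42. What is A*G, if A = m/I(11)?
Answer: 92660/11 ≈ 8423.6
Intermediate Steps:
m = -82
A = -82/11 ≈ -7.4545
A*G = -82/11*(-1130) = 92660/11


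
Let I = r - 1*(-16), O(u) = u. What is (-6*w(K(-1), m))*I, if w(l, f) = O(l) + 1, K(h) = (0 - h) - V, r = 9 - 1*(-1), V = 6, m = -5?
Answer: 624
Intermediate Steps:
r = 10 (r = 9 + 1 = 10)
K(h) = -6 - h (K(h) = (0 - h) - 1*6 = -h - 6 = -6 - h)
w(l, f) = 1 + l (w(l, f) = l + 1 = 1 + l)
I = 26 (I = 10 - 1*(-16) = 10 + 16 = 26)
(-6*w(K(-1), m))*I = -6*(1 + (-6 - 1*(-1)))*26 = -6*(1 + (-6 + 1))*26 = -6*(1 - 5)*26 = -6*(-4)*26 = 24*26 = 624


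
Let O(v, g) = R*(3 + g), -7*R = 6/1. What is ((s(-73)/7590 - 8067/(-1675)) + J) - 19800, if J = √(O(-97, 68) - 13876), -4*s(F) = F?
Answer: -201328872721/10170600 + I*√682906/7 ≈ -19795.0 + 118.05*I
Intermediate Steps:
R = -6/7 (R = -6/(7*1) = -6/7 ≈ -0.85714)
O(v, g) = -18/7 - 6*g/7 (O(v, g) = -6*(3 + g)/7 = -18/7 - 6*g/7)
s(F) = -F/4
J = I*√682906/7 (J = √((-18/7 - 6/7*68) - 13876) = √((-18/7 - 408/7) - 13876) = √(-426/7 - 13876) = √(-97558/7) = I*√682906/7 ≈ 118.05*I)
((s(-73)/7590 - 8067/(-1675)) + J) - 19800 = ((-¼*(-73)/7590 - 8067/(-1675)) + I*√682906/7) - 19800 = (((73/4)*(1/7590) - 8067*(-1/1675)) + I*√682906/7) - 19800 = ((73/30360 + 8067/1675) + I*√682906/7) - 19800 = (49007279/10170600 + I*√682906/7) - 19800 = -201328872721/10170600 + I*√682906/7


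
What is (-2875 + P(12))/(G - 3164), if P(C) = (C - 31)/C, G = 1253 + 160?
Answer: 34519/21012 ≈ 1.6428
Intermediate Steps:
G = 1413
P(C) = (-31 + C)/C
(-2875 + P(12))/(G - 3164) = (-2875 + (-31 + 12)/12)/(1413 - 3164) = (-2875 + (1/12)*(-19))/(-1751) = (-2875 - 19/12)*(-1/1751) = -34519/12*(-1/1751) = 34519/21012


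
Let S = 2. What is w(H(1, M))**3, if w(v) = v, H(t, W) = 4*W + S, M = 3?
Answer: 2744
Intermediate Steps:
H(t, W) = 2 + 4*W (H(t, W) = 4*W + 2 = 2 + 4*W)
w(H(1, M))**3 = (2 + 4*3)**3 = (2 + 12)**3 = 14**3 = 2744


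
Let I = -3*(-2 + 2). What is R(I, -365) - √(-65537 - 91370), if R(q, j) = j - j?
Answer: -I*√156907 ≈ -396.11*I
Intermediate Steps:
I = 0 (I = -3*0 = 0)
R(q, j) = 0
R(I, -365) - √(-65537 - 91370) = 0 - √(-65537 - 91370) = 0 - √(-156907) = 0 - I*√156907 = -I*√156907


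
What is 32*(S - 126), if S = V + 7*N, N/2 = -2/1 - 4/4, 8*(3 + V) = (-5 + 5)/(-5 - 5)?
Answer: -5472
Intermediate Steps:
V = -3 (V = -3 + ((-5 + 5)/(-5 - 5))/8 = -3 + (0/(-10))/8 = -3 + (0*(-⅒))/8 = -3 + (⅛)*0 = -3 + 0 = -3)
N = -6 (N = 2*(-2/1 - 4/4) = 2*(-2*1 - 4*¼) = 2*(-2 - 1) = 2*(-3) = -6)
S = -45 (S = -3 + 7*(-6) = -3 - 42 = -45)
32*(S - 126) = 32*(-45 - 126) = 32*(-171) = -5472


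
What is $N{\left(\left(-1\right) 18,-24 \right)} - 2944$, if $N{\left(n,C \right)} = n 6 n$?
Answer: $-1000$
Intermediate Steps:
$N{\left(n,C \right)} = 6 n^{2}$ ($N{\left(n,C \right)} = 6 n n = 6 n^{2}$)
$N{\left(\left(-1\right) 18,-24 \right)} - 2944 = 6 \left(\left(-1\right) 18\right)^{2} - 2944 = 6 \left(-18\right)^{2} - 2944 = 6 \cdot 324 - 2944 = 1944 - 2944 = -1000$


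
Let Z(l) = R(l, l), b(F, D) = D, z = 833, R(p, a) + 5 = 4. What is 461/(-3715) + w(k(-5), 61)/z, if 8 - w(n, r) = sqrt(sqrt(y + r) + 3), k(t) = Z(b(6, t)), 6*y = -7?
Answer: -354293/3094595 - sqrt(108 + 6*sqrt(2154))/4998 ≈ -0.11842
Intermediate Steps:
y = -7/6 (y = (1/6)*(-7) = -7/6 ≈ -1.1667)
R(p, a) = -1 (R(p, a) = -5 + 4 = -1)
Z(l) = -1
k(t) = -1
w(n, r) = 8 - sqrt(3 + sqrt(-7/6 + r)) (w(n, r) = 8 - sqrt(sqrt(-7/6 + r) + 3) = 8 - sqrt(3 + sqrt(-7/6 + r)))
461/(-3715) + w(k(-5), 61)/z = 461/(-3715) + (8 - sqrt(108 + 6*sqrt(6)*sqrt(-7 + 6*61))/6)/833 = 461*(-1/3715) + (8 - sqrt(108 + 6*sqrt(6)*sqrt(-7 + 366))/6)*(1/833) = -461/3715 + (8 - sqrt(108 + 6*sqrt(6)*sqrt(359))/6)*(1/833) = -461/3715 + (8 - sqrt(108 + 6*sqrt(2154))/6)*(1/833) = -461/3715 + (8/833 - sqrt(108 + 6*sqrt(2154))/4998) = -354293/3094595 - sqrt(108 + 6*sqrt(2154))/4998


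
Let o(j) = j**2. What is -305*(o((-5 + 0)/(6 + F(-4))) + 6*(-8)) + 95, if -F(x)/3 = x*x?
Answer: 25984915/1764 ≈ 14731.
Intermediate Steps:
F(x) = -3*x**2 (F(x) = -3*x*x = -3*x**2)
-305*(o((-5 + 0)/(6 + F(-4))) + 6*(-8)) + 95 = -305*(((-5 + 0)/(6 - 3*(-4)**2))**2 + 6*(-8)) + 95 = -305*((-5/(6 - 3*16))**2 - 48) + 95 = -305*((-5/(6 - 48))**2 - 48) + 95 = -305*((-5/(-42))**2 - 48) + 95 = -305*((-5*(-1/42))**2 - 48) + 95 = -305*((5/42)**2 - 48) + 95 = -305*(25/1764 - 48) + 95 = -305*(-84647/1764) + 95 = 25817335/1764 + 95 = 25984915/1764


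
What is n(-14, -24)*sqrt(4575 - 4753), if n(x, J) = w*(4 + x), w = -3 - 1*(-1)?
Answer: 20*I*sqrt(178) ≈ 266.83*I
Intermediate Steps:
w = -2 (w = -3 + 1 = -2)
n(x, J) = -8 - 2*x (n(x, J) = -2*(4 + x) = -8 - 2*x)
n(-14, -24)*sqrt(4575 - 4753) = (-8 - 2*(-14))*sqrt(4575 - 4753) = (-8 + 28)*sqrt(-178) = 20*(I*sqrt(178)) = 20*I*sqrt(178)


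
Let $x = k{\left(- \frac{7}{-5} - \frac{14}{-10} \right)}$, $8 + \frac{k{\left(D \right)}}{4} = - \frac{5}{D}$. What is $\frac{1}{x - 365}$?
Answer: $- \frac{7}{2829} \approx -0.0024744$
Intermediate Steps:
$k{\left(D \right)} = -32 - \frac{20}{D}$ ($k{\left(D \right)} = -32 + 4 \left(- \frac{5}{D}\right) = -32 - \frac{20}{D}$)
$x = - \frac{274}{7}$ ($x = -32 - \frac{20}{- \frac{7}{-5} - \frac{14}{-10}} = -32 - \frac{20}{\left(-7\right) \left(- \frac{1}{5}\right) - - \frac{7}{5}} = -32 - \frac{20}{\frac{7}{5} + \frac{7}{5}} = -32 - \frac{20}{\frac{14}{5}} = -32 - \frac{50}{7} = - \frac{274}{7} \approx -39.143$)
$\frac{1}{x - 365} = \frac{1}{- \frac{274}{7} - 365} = \frac{1}{- \frac{2829}{7}} = - \frac{7}{2829}$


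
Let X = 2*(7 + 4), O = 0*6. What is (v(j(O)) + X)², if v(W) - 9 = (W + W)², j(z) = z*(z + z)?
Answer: 961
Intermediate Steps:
O = 0
j(z) = 2*z² (j(z) = z*(2*z) = 2*z²)
X = 22 (X = 2*11 = 22)
v(W) = 9 + 4*W² (v(W) = 9 + (W + W)² = 9 + (2*W)² = 9 + 4*W²)
(v(j(O)) + X)² = ((9 + 4*(2*0²)²) + 22)² = ((9 + 4*(2*0)²) + 22)² = ((9 + 4*0²) + 22)² = ((9 + 4*0) + 22)² = ((9 + 0) + 22)² = (9 + 22)² = 31² = 961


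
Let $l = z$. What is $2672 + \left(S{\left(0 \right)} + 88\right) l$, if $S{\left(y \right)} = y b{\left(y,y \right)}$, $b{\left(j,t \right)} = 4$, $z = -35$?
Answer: $-408$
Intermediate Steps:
$l = -35$
$S{\left(y \right)} = 4 y$ ($S{\left(y \right)} = y 4 = 4 y$)
$2672 + \left(S{\left(0 \right)} + 88\right) l = 2672 + \left(4 \cdot 0 + 88\right) \left(-35\right) = 2672 + \left(0 + 88\right) \left(-35\right) = 2672 + 88 \left(-35\right) = 2672 - 3080 = -408$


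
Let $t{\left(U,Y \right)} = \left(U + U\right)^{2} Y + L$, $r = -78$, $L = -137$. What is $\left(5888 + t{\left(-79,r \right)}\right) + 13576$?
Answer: $-1927865$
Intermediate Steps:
$t{\left(U,Y \right)} = -137 + 4 Y U^{2}$ ($t{\left(U,Y \right)} = \left(U + U\right)^{2} Y - 137 = \left(2 U\right)^{2} Y - 137 = 4 U^{2} Y - 137 = 4 Y U^{2} - 137 = -137 + 4 Y U^{2}$)
$\left(5888 + t{\left(-79,r \right)}\right) + 13576 = \left(5888 + \left(-137 + 4 \left(-78\right) \left(-79\right)^{2}\right)\right) + 13576 = \left(5888 + \left(-137 + 4 \left(-78\right) 6241\right)\right) + 13576 = \left(5888 - 1947329\right) + 13576 = -1941441 + 13576 = -1927865$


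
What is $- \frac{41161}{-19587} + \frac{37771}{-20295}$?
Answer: $\frac{31847306}{132506055} \approx 0.24035$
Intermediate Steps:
$- \frac{41161}{-19587} + \frac{37771}{-20295} = \left(-41161\right) \left(- \frac{1}{19587}\right) + 37771 \left(- \frac{1}{20295}\right) = \frac{41161}{19587} - \frac{37771}{20295} = \frac{31847306}{132506055}$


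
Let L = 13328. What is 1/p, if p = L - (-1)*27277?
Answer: 1/40605 ≈ 2.4628e-5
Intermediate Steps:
p = 40605 (p = 13328 - (-1)*27277 = 13328 - 1*(-27277) = 13328 + 27277 = 40605)
1/p = 1/40605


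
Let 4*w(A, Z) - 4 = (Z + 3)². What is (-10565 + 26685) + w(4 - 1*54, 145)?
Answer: 21597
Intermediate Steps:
w(A, Z) = 1 + (3 + Z)²/4 (w(A, Z) = 1 + (Z + 3)²/4 = 1 + (3 + Z)²/4)
(-10565 + 26685) + w(4 - 1*54, 145) = (-10565 + 26685) + (1 + (3 + 145)²/4) = 16120 + (1 + (¼)*148²) = 16120 + (1 + (¼)*21904) = 16120 + (1 + 5476) = 16120 + 5477 = 21597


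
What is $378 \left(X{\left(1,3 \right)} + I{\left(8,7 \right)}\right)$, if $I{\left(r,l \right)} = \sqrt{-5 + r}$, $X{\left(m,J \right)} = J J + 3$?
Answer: $4536 + 378 \sqrt{3} \approx 5190.7$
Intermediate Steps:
$X{\left(m,J \right)} = 3 + J^{2}$ ($X{\left(m,J \right)} = J^{2} + 3 = 3 + J^{2}$)
$378 \left(X{\left(1,3 \right)} + I{\left(8,7 \right)}\right) = 378 \left(\left(3 + 3^{2}\right) + \sqrt{-5 + 8}\right) = 378 \left(\left(3 + 9\right) + \sqrt{3}\right) = 378 \left(12 + \sqrt{3}\right) = 4536 + 378 \sqrt{3}$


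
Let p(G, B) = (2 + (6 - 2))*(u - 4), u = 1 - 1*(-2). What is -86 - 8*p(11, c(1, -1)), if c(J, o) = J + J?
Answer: -38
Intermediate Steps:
c(J, o) = 2*J
u = 3 (u = 1 + 2 = 3)
p(G, B) = -6 (p(G, B) = (2 + (6 - 2))*(3 - 4) = (2 + 4)*(-1) = 6*(-1) = -6)
-86 - 8*p(11, c(1, -1)) = -86 - 8*(-6) = -86 + 48 = -38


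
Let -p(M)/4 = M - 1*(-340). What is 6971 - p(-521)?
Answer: 6247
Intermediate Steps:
p(M) = -1360 - 4*M (p(M) = -4*(M - 1*(-340)) = -4*(M + 340) = -4*(340 + M) = -1360 - 4*M)
6971 - p(-521) = 6971 - (-1360 - 4*(-521)) = 6971 - (-1360 + 2084) = 6971 - 1*724 = 6971 - 724 = 6247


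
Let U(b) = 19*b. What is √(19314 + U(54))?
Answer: 6*√565 ≈ 142.62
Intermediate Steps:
√(19314 + U(54)) = √(19314 + 19*54) = √(19314 + 1026) = √20340 = 6*√565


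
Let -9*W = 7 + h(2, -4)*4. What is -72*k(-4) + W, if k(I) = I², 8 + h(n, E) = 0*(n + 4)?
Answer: -10343/9 ≈ -1149.2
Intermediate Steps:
h(n, E) = -8 (h(n, E) = -8 + 0*(n + 4) = -8 + 0*(4 + n) = -8 + 0 = -8)
W = 25/9 (W = -(7 - 8*4)/9 = -(7 - 32)/9 = -⅑*(-25) = 25/9 ≈ 2.7778)
-72*k(-4) + W = -72*(-4)² + 25/9 = -72*16 + 25/9 = -1152 + 25/9 = -10343/9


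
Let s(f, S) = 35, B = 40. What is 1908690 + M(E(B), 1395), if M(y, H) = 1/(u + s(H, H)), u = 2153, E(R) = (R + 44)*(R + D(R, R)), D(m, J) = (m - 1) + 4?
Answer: 4176213721/2188 ≈ 1.9087e+6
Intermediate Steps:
D(m, J) = 3 + m (D(m, J) = (-1 + m) + 4 = 3 + m)
E(R) = (3 + 2*R)*(44 + R) (E(R) = (R + 44)*(R + (3 + R)) = (44 + R)*(3 + 2*R) = (3 + 2*R)*(44 + R))
M(y, H) = 1/2188 (M(y, H) = 1/(2153 + 35) = 1/2188)
1908690 + M(E(B), 1395) = 1908690 + 1/2188 = 4176213721/2188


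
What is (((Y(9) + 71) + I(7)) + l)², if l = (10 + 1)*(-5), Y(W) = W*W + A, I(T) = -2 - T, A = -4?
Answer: 7056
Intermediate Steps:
Y(W) = -4 + W² (Y(W) = W*W - 4 = W² - 4 = -4 + W²)
l = -55 (l = 11*(-5) = -55)
(((Y(9) + 71) + I(7)) + l)² = ((((-4 + 9²) + 71) + (-2 - 1*7)) - 55)² = ((((-4 + 81) + 71) + (-2 - 7)) - 55)² = (((77 + 71) - 9) - 55)² = ((148 - 9) - 55)² = (139 - 55)² = 84² = 7056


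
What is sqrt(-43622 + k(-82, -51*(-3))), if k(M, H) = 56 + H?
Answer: I*sqrt(43413) ≈ 208.36*I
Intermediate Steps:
sqrt(-43622 + k(-82, -51*(-3))) = sqrt(-43622 + (56 - 51*(-3))) = sqrt(-43622 + (56 + 153)) = sqrt(-43622 + 209) = sqrt(-43413) = I*sqrt(43413)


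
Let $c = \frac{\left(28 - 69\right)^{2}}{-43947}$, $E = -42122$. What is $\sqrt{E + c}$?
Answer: $\frac{i \sqrt{9039103020845}}{14649} \approx 205.24 i$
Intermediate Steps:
$c = - \frac{1681}{43947}$ ($c = \left(-41\right)^{2} \left(- \frac{1}{43947}\right) = 1681 \left(- \frac{1}{43947}\right) = - \frac{1681}{43947} \approx -0.038251$)
$\sqrt{E + c} = \sqrt{-42122 - \frac{1681}{43947}} = \sqrt{- \frac{1851137215}{43947}} = \frac{i \sqrt{9039103020845}}{14649}$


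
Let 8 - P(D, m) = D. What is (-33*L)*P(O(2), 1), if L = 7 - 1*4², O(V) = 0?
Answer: 2376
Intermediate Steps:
P(D, m) = 8 - D
L = -9 (L = 7 - 1*16 = 7 - 16 = -9)
(-33*L)*P(O(2), 1) = (-33*(-9))*(8 - 1*0) = 297*(8 + 0) = 297*8 = 2376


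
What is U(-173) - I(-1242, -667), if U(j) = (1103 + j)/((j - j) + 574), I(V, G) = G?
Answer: 191894/287 ≈ 668.62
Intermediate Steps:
U(j) = 1103/574 + j/574 (U(j) = (1103 + j)/(0 + 574) = (1103 + j)/574 = (1103 + j)*(1/574) = 1103/574 + j/574)
U(-173) - I(-1242, -667) = (1103/574 + (1/574)*(-173)) - 1*(-667) = (1103/574 - 173/574) + 667 = 465/287 + 667 = 191894/287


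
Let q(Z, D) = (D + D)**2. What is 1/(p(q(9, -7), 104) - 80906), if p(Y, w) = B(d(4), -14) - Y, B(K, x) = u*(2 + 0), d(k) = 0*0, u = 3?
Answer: -1/81096 ≈ -1.2331e-5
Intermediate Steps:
d(k) = 0
q(Z, D) = 4*D**2 (q(Z, D) = (2*D)**2 = 4*D**2)
B(K, x) = 6 (B(K, x) = 3*(2 + 0) = 3*2 = 6)
p(Y, w) = 6 - Y
1/(p(q(9, -7), 104) - 80906) = 1/((6 - 4*(-7)**2) - 80906) = 1/((6 - 4*49) - 80906) = 1/((6 - 1*196) - 80906) = 1/((6 - 196) - 80906) = 1/(-190 - 80906) = 1/(-81096) = -1/81096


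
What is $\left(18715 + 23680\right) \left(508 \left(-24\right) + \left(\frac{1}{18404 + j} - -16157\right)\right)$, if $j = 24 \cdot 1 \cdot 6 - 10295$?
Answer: $\frac{1387297774670}{8253} \approx 1.681 \cdot 10^{8}$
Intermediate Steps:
$j = -10151$ ($j = 24 \cdot 6 - 10295 = 144 - 10295 = -10151$)
$\left(18715 + 23680\right) \left(508 \left(-24\right) + \left(\frac{1}{18404 + j} - -16157\right)\right) = \left(18715 + 23680\right) \left(508 \left(-24\right) + \left(\frac{1}{18404 - 10151} - -16157\right)\right) = 42395 \left(-12192 + \left(\frac{1}{8253} + 16157\right)\right) = 42395 \left(-12192 + \frac{133343722}{8253}\right) = 42395 \cdot \frac{32723146}{8253} = \frac{1387297774670}{8253}$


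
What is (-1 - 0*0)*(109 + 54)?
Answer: -163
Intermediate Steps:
(-1 - 0*0)*(109 + 54) = (-1 - 2*0)*163 = (-1 + 0)*163 = -1*163 = -163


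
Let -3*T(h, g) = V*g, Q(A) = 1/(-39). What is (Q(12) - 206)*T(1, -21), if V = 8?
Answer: -449960/39 ≈ -11537.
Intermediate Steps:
Q(A) = -1/39
T(h, g) = -8*g/3
(Q(12) - 206)*T(1, -21) = (-1/39 - 206)*(-8/3*(-21)) = -8035/39*56 = -449960/39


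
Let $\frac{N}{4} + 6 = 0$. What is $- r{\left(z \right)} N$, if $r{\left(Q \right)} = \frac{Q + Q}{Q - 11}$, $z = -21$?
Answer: $\frac{63}{2} \approx 31.5$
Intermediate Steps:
$N = -24$ ($N = -24 + 4 \cdot 0 = -24 + 0 = -24$)
$r{\left(Q \right)} = \frac{2 Q}{-11 + Q}$
$- r{\left(z \right)} N = - \frac{2 \left(-21\right)}{-11 - 21} \left(-24\right) = - \frac{2 \left(-21\right)}{-32} \left(-24\right) = - \frac{2 \left(-21\right) \left(-1\right)}{32} \left(-24\right) = \left(-1\right) \frac{21}{16} \left(-24\right) = \left(- \frac{21}{16}\right) \left(-24\right) = \frac{63}{2}$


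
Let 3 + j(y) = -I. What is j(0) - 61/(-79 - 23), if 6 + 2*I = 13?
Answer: -301/51 ≈ -5.9020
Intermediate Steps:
I = 7/2 (I = -3 + (1/2)*13 = -3 + 13/2 = 7/2 ≈ 3.5000)
j(y) = -13/2 (j(y) = -3 - 1*7/2 = -3 - 7/2 = -13/2)
j(0) - 61/(-79 - 23) = -13/2 - 61/(-79 - 23) = -13/2 - 61/(-102) = -13/2 - 1/102*(-61) = -13/2 + 61/102 = -301/51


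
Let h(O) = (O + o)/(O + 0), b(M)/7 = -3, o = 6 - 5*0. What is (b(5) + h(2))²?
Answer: 289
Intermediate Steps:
o = 6 (o = 6 + 0 = 6)
b(M) = -21 (b(M) = 7*(-3) = -21)
h(O) = (6 + O)/O (h(O) = (O + 6)/(O + 0) = (6 + O)/O)
(b(5) + h(2))² = (-21 + (6 + 2)/2)² = (-21 + (½)*8)² = (-21 + 4)² = (-17)² = 289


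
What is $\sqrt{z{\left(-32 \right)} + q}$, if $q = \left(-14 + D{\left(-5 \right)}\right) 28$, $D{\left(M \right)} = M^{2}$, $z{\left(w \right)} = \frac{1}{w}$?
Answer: $\frac{3 \sqrt{2190}}{8} \approx 17.549$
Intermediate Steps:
$q = 308$ ($q = \left(-14 + \left(-5\right)^{2}\right) 28 = \left(-14 + 25\right) 28 = 11 \cdot 28 = 308$)
$\sqrt{z{\left(-32 \right)} + q} = \sqrt{\frac{1}{-32} + 308} = \sqrt{- \frac{1}{32} + 308} = \sqrt{\frac{9855}{32}} = \frac{3 \sqrt{2190}}{8}$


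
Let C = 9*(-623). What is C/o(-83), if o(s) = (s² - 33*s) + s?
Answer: -5607/9545 ≈ -0.58743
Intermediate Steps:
C = -5607
o(s) = s² - 32*s
C/o(-83) = -5607*(-1/(83*(-32 - 83))) = -5607/((-83*(-115))) = -5607/9545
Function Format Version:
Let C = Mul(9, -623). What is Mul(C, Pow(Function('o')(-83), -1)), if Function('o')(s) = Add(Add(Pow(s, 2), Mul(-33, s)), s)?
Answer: Rational(-5607, 9545) ≈ -0.58743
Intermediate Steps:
C = -5607
Function('o')(s) = Add(Pow(s, 2), Mul(-32, s))
Mul(C, Pow(Function('o')(-83), -1)) = Mul(-5607, Pow(Mul(-83, Add(-32, -83)), -1)) = Mul(-5607, Pow(Mul(-83, -115), -1)) = Mul(-5607, Pow(9545, -1)) = Mul(-5607, Rational(1, 9545)) = Rational(-5607, 9545)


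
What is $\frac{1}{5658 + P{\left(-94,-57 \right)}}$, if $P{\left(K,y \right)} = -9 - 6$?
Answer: $\frac{1}{5643} \approx 0.00017721$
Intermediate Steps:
$P{\left(K,y \right)} = -15$ ($P{\left(K,y \right)} = -9 - 6 = -15$)
$\frac{1}{5658 + P{\left(-94,-57 \right)}} = \frac{1}{5658 - 15} = \frac{1}{5643}$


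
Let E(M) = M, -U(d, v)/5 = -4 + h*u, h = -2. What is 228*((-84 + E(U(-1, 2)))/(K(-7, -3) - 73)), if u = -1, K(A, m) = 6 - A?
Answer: 1406/5 ≈ 281.20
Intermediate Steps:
U(d, v) = 10 (U(d, v) = -5*(-4 - 2*(-1)) = -5*(-4 + 2) = -5*(-2) = 10)
228*((-84 + E(U(-1, 2)))/(K(-7, -3) - 73)) = 228*((-84 + 10)/((6 - 1*(-7)) - 73)) = 228*(-74/((6 + 7) - 73)) = 228*(-74/(13 - 73)) = 228*(-74/(-60)) = 228*(-74*(-1/60)) = 228*(37/30) = 1406/5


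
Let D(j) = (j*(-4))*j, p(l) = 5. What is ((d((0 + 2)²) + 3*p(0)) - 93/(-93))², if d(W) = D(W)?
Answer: 2304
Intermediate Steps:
D(j) = -4*j² (D(j) = (-4*j)*j = -4*j²)
d(W) = -4*W²
((d((0 + 2)²) + 3*p(0)) - 93/(-93))² = ((-4*(0 + 2)⁴ + 3*5) - 93/(-93))² = ((-4*(2²)² + 15) - 93*(-1/93))² = ((-4*4² + 15) + 1)² = ((-4*16 + 15) + 1)² = ((-64 + 15) + 1)² = (-49 + 1)² = (-48)² = 2304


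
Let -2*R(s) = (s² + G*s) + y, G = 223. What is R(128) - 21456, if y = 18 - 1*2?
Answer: -43928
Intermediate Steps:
y = 16 (y = 18 - 2 = 16)
R(s) = -8 - 223*s/2 - s²/2 (R(s) = -((s² + 223*s) + 16)/2 = -(16 + s² + 223*s)/2 = -8 - 223*s/2 - s²/2)
R(128) - 21456 = (-8 - 223/2*128 - ½*128²) - 21456 = (-8 - 14272 - ½*16384) - 21456 = (-8 - 14272 - 8192) - 21456 = -22472 - 21456 = -43928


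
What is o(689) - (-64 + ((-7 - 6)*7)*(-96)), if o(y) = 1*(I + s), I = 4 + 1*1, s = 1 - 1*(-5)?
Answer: -8661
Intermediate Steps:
s = 6 (s = 1 + 5 = 6)
I = 5 (I = 4 + 1 = 5)
o(y) = 11 (o(y) = 1*(5 + 6) = 1*11 = 11)
o(689) - (-64 + ((-7 - 6)*7)*(-96)) = 11 - (-64 + ((-7 - 6)*7)*(-96)) = 11 - (-64 - 13*7*(-96)) = 11 - (-64 - 91*(-96)) = 11 - (-64 + 8736) = 11 - 1*8672 = 11 - 8672 = -8661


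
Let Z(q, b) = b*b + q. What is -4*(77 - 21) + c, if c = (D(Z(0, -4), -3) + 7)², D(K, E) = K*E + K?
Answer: 401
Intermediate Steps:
Z(q, b) = q + b² (Z(q, b) = b² + q = q + b²)
D(K, E) = K + E*K (D(K, E) = E*K + K = K + E*K)
c = 625 (c = ((0 + (-4)²)*(1 - 3) + 7)² = ((0 + 16)*(-2) + 7)² = (16*(-2) + 7)² = (-32 + 7)² = (-25)² = 625)
-4*(77 - 21) + c = -4*(77 - 21) + 625 = -4*56 + 625 = -224 + 625 = 401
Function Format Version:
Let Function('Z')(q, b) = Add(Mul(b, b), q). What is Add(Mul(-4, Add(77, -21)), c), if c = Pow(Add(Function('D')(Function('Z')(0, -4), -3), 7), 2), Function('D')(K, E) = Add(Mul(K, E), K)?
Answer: 401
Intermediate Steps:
Function('Z')(q, b) = Add(q, Pow(b, 2)) (Function('Z')(q, b) = Add(Pow(b, 2), q) = Add(q, Pow(b, 2)))
Function('D')(K, E) = Add(K, Mul(E, K)) (Function('D')(K, E) = Add(Mul(E, K), K) = Add(K, Mul(E, K)))
c = 625 (c = Pow(Add(Mul(Add(0, Pow(-4, 2)), Add(1, -3)), 7), 2) = Pow(Add(Mul(Add(0, 16), -2), 7), 2) = Pow(Add(Mul(16, -2), 7), 2) = Pow(Add(-32, 7), 2) = Pow(-25, 2) = 625)
Add(Mul(-4, Add(77, -21)), c) = Add(Mul(-4, Add(77, -21)), 625) = Add(Mul(-4, 56), 625) = Add(-224, 625) = 401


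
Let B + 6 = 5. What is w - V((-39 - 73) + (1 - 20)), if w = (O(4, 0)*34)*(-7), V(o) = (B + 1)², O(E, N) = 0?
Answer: 0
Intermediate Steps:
B = -1 (B = -6 + 5 = -1)
V(o) = 0 (V(o) = (-1 + 1)² = 0² = 0)
w = 0 (w = (0*34)*(-7) = 0*(-7) = 0)
w - V((-39 - 73) + (1 - 20)) = 0 - 1*0 = 0 + 0 = 0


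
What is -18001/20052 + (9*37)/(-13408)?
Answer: -62008681/67214304 ≈ -0.92255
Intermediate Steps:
-18001/20052 + (9*37)/(-13408) = -18001*1/20052 + 333*(-1/13408) = -18001/20052 - 333/13408 = -62008681/67214304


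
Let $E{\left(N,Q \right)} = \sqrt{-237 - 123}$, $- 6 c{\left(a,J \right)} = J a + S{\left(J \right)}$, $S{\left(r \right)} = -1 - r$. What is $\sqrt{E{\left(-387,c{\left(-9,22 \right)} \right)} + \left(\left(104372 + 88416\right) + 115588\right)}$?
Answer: $\sqrt{308376 + 6 i \sqrt{10}} \approx 555.32 + 0.017 i$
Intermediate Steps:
$c{\left(a,J \right)} = \frac{1}{6} + \frac{J}{6} - \frac{J a}{6}$ ($c{\left(a,J \right)} = - \frac{J a - \left(1 + J\right)}{6} = - \frac{-1 - J + J a}{6} = \frac{1}{6} + \frac{J}{6} - \frac{J a}{6}$)
$E{\left(N,Q \right)} = 6 i \sqrt{10}$ ($E{\left(N,Q \right)} = \sqrt{-360} = 6 i \sqrt{10}$)
$\sqrt{E{\left(-387,c{\left(-9,22 \right)} \right)} + \left(\left(104372 + 88416\right) + 115588\right)} = \sqrt{6 i \sqrt{10} + \left(\left(104372 + 88416\right) + 115588\right)} = \sqrt{6 i \sqrt{10} + \left(192788 + 115588\right)} = \sqrt{6 i \sqrt{10} + 308376} = \sqrt{308376 + 6 i \sqrt{10}}$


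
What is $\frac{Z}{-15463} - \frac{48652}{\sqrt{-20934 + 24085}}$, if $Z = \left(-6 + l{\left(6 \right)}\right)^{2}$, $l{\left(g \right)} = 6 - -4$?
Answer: $- \frac{16}{15463} - \frac{48652 \sqrt{3151}}{3151} \approx -866.72$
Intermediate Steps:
$l{\left(g \right)} = 10$ ($l{\left(g \right)} = 6 + 4 = 10$)
$Z = 16$ ($Z = \left(-6 + 10\right)^{2} = 4^{2} = 16$)
$\frac{Z}{-15463} - \frac{48652}{\sqrt{-20934 + 24085}} = \frac{16}{-15463} - \frac{48652}{\sqrt{-20934 + 24085}} = 16 \left(- \frac{1}{15463}\right) - \frac{48652}{\sqrt{3151}} = - \frac{16}{15463} - 48652 \frac{\sqrt{3151}}{3151} = - \frac{16}{15463} - \frac{48652 \sqrt{3151}}{3151}$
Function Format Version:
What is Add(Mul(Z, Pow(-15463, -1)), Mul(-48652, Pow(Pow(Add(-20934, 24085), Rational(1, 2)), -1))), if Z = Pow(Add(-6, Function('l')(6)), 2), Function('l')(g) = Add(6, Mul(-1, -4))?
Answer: Add(Rational(-16, 15463), Mul(Rational(-48652, 3151), Pow(3151, Rational(1, 2)))) ≈ -866.72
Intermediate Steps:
Function('l')(g) = 10 (Function('l')(g) = Add(6, 4) = 10)
Z = 16 (Z = Pow(Add(-6, 10), 2) = Pow(4, 2) = 16)
Add(Mul(Z, Pow(-15463, -1)), Mul(-48652, Pow(Pow(Add(-20934, 24085), Rational(1, 2)), -1))) = Add(Mul(16, Pow(-15463, -1)), Mul(-48652, Pow(Pow(Add(-20934, 24085), Rational(1, 2)), -1))) = Add(Mul(16, Rational(-1, 15463)), Mul(-48652, Pow(Pow(3151, Rational(1, 2)), -1))) = Add(Rational(-16, 15463), Mul(-48652, Mul(Rational(1, 3151), Pow(3151, Rational(1, 2))))) = Add(Rational(-16, 15463), Mul(Rational(-48652, 3151), Pow(3151, Rational(1, 2))))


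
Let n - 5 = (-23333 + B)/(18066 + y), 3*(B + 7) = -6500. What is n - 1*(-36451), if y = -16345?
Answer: 188145808/5163 ≈ 36441.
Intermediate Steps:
B = -6521/3 (B = -7 + (⅓)*(-6500) = -7 - 6500/3 = -6521/3 ≈ -2173.7)
n = -50705/5163 (n = 5 + (-23333 - 6521/3)/(18066 - 16345) = 5 - 76520/3/1721 = 5 - 76520/3*1/1721 = 5 - 76520/5163 = -50705/5163 ≈ -9.8208)
n - 1*(-36451) = -50705/5163 - 1*(-36451) = -50705/5163 + 36451 = 188145808/5163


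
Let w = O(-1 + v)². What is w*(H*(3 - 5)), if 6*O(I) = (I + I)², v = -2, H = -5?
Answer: 360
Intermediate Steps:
O(I) = 2*I²/3 (O(I) = (I + I)²/6 = (2*I)²/6 = (4*I²)/6 = 2*I²/3)
w = 36 (w = (2*(-1 - 2)²/3)² = ((⅔)*(-3)²)² = ((⅔)*9)² = 6² = 36)
w*(H*(3 - 5)) = 36*(-5*(3 - 5)) = 36*(-5*(-2)) = 36*10 = 360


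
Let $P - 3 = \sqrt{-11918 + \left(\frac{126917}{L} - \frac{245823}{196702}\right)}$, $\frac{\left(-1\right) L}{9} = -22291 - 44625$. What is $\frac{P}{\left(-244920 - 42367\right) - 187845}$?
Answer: $- \frac{3}{475132} - \frac{i \sqrt{1161558971105931404269549}}{4690447643742168} \approx -6.314 \cdot 10^{-6} - 0.00022978 i$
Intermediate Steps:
$L = 602244$ ($L = - 9 \left(-22291 - 44625\right) = \left(-9\right) \left(-66916\right) = 602244$)
$P = 3 + \frac{i \sqrt{1161558971105931404269549}}{9871883274}$ ($P = 3 + \sqrt{-11918 + \left(\frac{126917}{602244} - \frac{245823}{196702}\right)} = 3 + \sqrt{-11918 - \frac{61540299539}{59231299644}} = 3 + \sqrt{- \frac{705980169456731}{59231299644}} = 3 + \frac{i \sqrt{1161558971105931404269549}}{9871883274} \approx 3.0 + 109.17 i$)
$\frac{P}{\left(-244920 - 42367\right) - 187845} = \frac{3 + \frac{i \sqrt{1161558971105931404269549}}{9871883274}}{\left(-244920 - 42367\right) - 187845} = \frac{3 + \frac{i \sqrt{1161558971105931404269549}}{9871883274}}{-287287 - 187845} = \frac{3 + \frac{i \sqrt{1161558971105931404269549}}{9871883274}}{-475132} = \left(3 + \frac{i \sqrt{1161558971105931404269549}}{9871883274}\right) \left(- \frac{1}{475132}\right) = - \frac{3}{475132} - \frac{i \sqrt{1161558971105931404269549}}{4690447643742168}$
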